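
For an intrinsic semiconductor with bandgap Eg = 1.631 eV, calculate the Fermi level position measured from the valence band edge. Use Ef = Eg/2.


Step 1: For an intrinsic semiconductor, the Fermi level sits at midgap.
Step 2: Ef = Eg / 2 = 1.631 / 2 = 0.8155 eV

0.8155


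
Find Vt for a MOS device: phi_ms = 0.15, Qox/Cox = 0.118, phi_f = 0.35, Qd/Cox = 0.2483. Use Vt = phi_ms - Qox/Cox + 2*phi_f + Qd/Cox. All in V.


Step 1: Vt = phi_ms - Qox/Cox + 2*phi_f + Qd/Cox
Step 2: Vt = 0.15 - 0.118 + 2*0.35 + 0.2483
Step 3: Vt = 0.15 - 0.118 + 0.7 + 0.2483
Step 4: Vt = 0.9803 V

0.9803


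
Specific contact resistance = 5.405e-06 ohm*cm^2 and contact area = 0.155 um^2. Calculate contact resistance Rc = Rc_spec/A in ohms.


Step 1: Convert area to cm^2: 0.155 um^2 = 1.5500e-09 cm^2
Step 2: Rc = Rc_spec / A = 5.405e-06 / 1.5500e-09
Step 3: Rc = 3.49e+03 ohms

3.49e+03


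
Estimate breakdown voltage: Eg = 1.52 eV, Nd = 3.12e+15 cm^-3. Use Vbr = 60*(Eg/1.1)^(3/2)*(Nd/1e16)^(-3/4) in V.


Step 1: Eg/1.1 = 1.52/1.1 = 1.381818
Step 2: (Eg/1.1)^1.5 = 1.381818^1.5 = 1.624337
Step 3: (Nd/1e16)^(-0.75) = (0.312)^(-0.75) = 2.395433
Step 4: Vbr = 60 * 1.624337 * 2.395433 = 233.5 V

233.5


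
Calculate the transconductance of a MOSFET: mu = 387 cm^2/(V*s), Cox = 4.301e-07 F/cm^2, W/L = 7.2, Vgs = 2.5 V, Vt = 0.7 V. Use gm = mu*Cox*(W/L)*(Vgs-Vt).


Step 1: Vov = Vgs - Vt = 2.5 - 0.7 = 1.8 V
Step 2: gm = mu * Cox * (W/L) * Vov
Step 3: gm = 387 * 4.301e-07 * 7.2 * 1.8 = 2.16e-03 S

2.16e-03


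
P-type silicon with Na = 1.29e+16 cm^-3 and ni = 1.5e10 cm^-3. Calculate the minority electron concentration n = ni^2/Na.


Step 1: Majority hole concentration p ≈ Na = 1.29e+16 cm^-3
Step 2: n = ni^2 / Na = (1.5e10)^2 / 1.29e+16
Step 3: n = 1.74e+04 cm^-3

1.74e+04


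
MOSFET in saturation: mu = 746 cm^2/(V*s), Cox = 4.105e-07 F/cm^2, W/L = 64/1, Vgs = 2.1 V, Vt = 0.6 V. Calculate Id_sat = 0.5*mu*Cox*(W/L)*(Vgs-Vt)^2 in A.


Step 1: Overdrive voltage Vov = Vgs - Vt = 2.1 - 0.6 = 1.5 V
Step 2: W/L = 64/1 = 64
Step 3: Id = 0.5 * 746 * 4.105e-07 * 64 * 1.5^2
Step 4: Id = 2.20e-02 A

2.20e-02


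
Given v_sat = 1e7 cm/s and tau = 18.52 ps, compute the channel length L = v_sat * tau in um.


Step 1: tau in seconds = 18.52 ps * 1e-12 = 1.8520e-11 s
Step 2: L = v_sat * tau = 1e7 * 1.8520e-11 = 1.8520e-04 cm
Step 3: L in um = 1.8520e-04 * 1e4 = 1.852 um

1.852


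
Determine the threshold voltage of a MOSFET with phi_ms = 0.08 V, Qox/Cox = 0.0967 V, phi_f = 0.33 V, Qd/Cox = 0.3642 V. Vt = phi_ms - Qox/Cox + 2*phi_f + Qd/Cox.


Step 1: Vt = phi_ms - Qox/Cox + 2*phi_f + Qd/Cox
Step 2: Vt = 0.08 - 0.0967 + 2*0.33 + 0.3642
Step 3: Vt = 0.08 - 0.0967 + 0.66 + 0.3642
Step 4: Vt = 1.0075 V

1.0075


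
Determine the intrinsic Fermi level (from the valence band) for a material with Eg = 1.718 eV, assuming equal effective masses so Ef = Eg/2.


Step 1: For an intrinsic semiconductor, the Fermi level sits at midgap.
Step 2: Ef = Eg / 2 = 1.718 / 2 = 0.859 eV

0.859


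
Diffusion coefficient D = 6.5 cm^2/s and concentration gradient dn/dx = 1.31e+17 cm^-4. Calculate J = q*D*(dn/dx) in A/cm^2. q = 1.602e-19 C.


Step 1: J = q * D * (dn/dx)
Step 2: J = 1.602e-19 * 6.5 * 1.31e+17
Step 3: J = 1.36e-01 A/cm^2

1.36e-01


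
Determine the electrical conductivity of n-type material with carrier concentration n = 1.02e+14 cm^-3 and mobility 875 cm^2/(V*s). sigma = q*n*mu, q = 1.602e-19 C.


Step 1: sigma = q * n * mu
Step 2: sigma = 1.602e-19 * 1.02e+14 * 875
Step 3: sigma = 1.430e-02 S/cm

1.430e-02


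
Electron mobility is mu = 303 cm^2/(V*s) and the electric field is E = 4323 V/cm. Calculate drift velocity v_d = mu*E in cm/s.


Step 1: v_d = mu * E
Step 2: v_d = 303 * 4323 = 1309869
Step 3: v_d = 1.31e+06 cm/s

1.31e+06


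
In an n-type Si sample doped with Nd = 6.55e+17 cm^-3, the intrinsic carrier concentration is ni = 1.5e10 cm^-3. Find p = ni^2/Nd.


Step 1: Since Nd >> ni, n ≈ Nd = 6.55e+17 cm^-3
Step 2: p = ni^2 / n = (1.5e10)^2 / 6.55e+17
Step 3: p = 2.25e20 / 6.55e+17 = 3.44e+02 cm^-3

3.44e+02


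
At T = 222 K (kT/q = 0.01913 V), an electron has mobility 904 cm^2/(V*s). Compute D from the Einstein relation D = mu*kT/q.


Step 1: D = mu * (kT/q)
Step 2: D = 904 * 0.01913
Step 3: D = 17.29 cm^2/s

17.29


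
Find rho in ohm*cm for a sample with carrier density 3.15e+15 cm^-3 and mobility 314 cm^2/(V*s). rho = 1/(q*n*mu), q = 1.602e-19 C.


Step 1: sigma = q * n * mu = 1.602e-19 * 3.15e+15 * 314 = 1.58454e-01 S/cm
Step 2: rho = 1 / sigma = 1 / 1.58454e-01 = 6.311 ohm*cm

6.311


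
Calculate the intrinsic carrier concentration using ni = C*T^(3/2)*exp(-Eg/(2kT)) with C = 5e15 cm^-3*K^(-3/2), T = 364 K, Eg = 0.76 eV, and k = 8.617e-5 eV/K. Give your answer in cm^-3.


Step 1: Compute kT = 8.617e-5 * 364 = 0.03136588 eV
Step 2: Exponent = -Eg/(2kT) = -0.76/(2*0.03136588) = -12.11508
Step 3: T^(3/2) = 364^1.5 = 6944.68
Step 4: ni = 5e15 * 6944.68 * exp(-12.11508) = 1.90e+14 cm^-3

1.90e+14


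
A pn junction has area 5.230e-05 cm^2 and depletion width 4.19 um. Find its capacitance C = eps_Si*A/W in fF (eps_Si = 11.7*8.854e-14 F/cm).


Step 1: eps_Si = 11.7 * 8.854e-14 = 1.035918e-12 F/cm
Step 2: W in cm = 4.19 * 1e-4 = 4.19e-04 cm
Step 3: C = 1.035918e-12 * 5.230e-05 / 4.19e-04 = 1.293043e-13 F
Step 4: C = 129.3 fF

129.3


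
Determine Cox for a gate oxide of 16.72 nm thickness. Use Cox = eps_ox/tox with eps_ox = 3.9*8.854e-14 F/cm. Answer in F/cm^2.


Step 1: eps_ox = 3.9 * 8.854e-14 = 3.45306e-13 F/cm
Step 2: tox in cm = 16.72 nm * 1e-7 = 1.6720e-06 cm
Step 3: Cox = 3.45306e-13 / 1.6720e-06 = 2.07e-07 F/cm^2

2.07e-07


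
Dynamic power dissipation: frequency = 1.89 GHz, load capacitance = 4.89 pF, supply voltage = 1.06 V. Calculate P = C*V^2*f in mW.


Step 1: V^2 = 1.06^2 = 1.1236 V^2
Step 2: P = C*V^2*f = 4.89e-12 F * 1.1236 * 1.89e9 Hz
Step 3: P = 1.038442356e-02 W
Step 4: P = 10.384 mW

10.384


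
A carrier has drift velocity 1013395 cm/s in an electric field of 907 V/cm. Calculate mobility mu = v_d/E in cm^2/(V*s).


Step 1: mu = v_d / E
Step 2: mu = 1013395 / 907
Step 3: mu = 1117.3 cm^2/(V*s)

1117.3


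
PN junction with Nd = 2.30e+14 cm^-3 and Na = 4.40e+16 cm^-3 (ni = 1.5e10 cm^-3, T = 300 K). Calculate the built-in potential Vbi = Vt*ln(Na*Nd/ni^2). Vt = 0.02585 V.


Step 1: Compute Na*Nd/ni^2 = 4.40e+16 * 2.30e+14 / (1.5e10)^2 = 4.4978e+10
Step 2: ln(4.4978e+10) = 24.5294
Step 3: Vbi = 0.02585 * 24.5294 = 0.634 V

0.634


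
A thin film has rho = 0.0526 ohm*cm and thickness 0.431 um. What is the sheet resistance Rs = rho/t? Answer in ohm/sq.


Step 1: Convert thickness to cm: t = 0.431 um = 4.3100e-05 cm
Step 2: Rs = rho / t = 0.0526 / 4.3100e-05
Step 3: Rs = 1220.4 ohm/sq

1220.4


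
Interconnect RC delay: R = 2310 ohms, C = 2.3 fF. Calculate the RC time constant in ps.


Step 1: tau = R * C
Step 2: tau = 2310 * 2.3 fF = 2310 * 2.3e-15 F
Step 3: tau = 5.313e-12 s = 5.313 ps

5.313


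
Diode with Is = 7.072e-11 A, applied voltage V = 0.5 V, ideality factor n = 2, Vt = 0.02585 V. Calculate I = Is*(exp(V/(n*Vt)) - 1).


Step 1: V/(n*Vt) = 0.5/(2*0.02585) = 9.6712
Step 2: exp(9.6712) = 1.5854e+04
Step 3: I = 7.072e-11 * (1.5854e+04 - 1) = 1.12e-06 A

1.12e-06


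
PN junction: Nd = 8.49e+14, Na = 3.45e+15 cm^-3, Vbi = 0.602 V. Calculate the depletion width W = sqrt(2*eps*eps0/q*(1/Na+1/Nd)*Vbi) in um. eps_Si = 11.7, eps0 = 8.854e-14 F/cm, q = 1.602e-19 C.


Step 1: 1/Na + 1/Nd = 1/3.45e+15 + 1/8.49e+14 = 1.46771e-15
Step 2: 2*eps*eps0/q = 2*11.7*8.854e-14/1.602e-19 = 1.293281e+07
Step 3: W^2 = 1.293281e+07 * 1.46771e-15 * 0.602 = 1.14269e-08
Step 4: W = sqrt(1.14269e-08) = 1.069e-04 cm = 1.069 um

1.069


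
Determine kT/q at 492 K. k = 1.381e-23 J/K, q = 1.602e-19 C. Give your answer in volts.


Step 1: kT = 1.381e-23 * 492 = 6.79452e-21 J
Step 2: Vt = kT/q = 6.79452e-21 / 1.602e-19
Step 3: Vt = 0.04241 V

0.04241


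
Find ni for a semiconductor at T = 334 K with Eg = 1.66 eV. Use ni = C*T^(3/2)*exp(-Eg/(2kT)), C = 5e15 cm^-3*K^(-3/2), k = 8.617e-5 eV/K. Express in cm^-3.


Step 1: Compute kT = 8.617e-5 * 334 = 0.02878078 eV
Step 2: Exponent = -Eg/(2kT) = -1.66/(2*0.02878078) = -28.83869
Step 3: T^(3/2) = 334^1.5 = 6104.07
Step 4: ni = 5e15 * 6104.07 * exp(-28.83869) = 9.12e+06 cm^-3

9.12e+06


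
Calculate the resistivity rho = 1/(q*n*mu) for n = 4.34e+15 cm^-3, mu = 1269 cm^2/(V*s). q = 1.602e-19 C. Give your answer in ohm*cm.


Step 1: sigma = q * n * mu = 1.602e-19 * 4.34e+15 * 1269 = 8.82295e-01 S/cm
Step 2: rho = 1 / sigma = 1 / 8.82295e-01 = 1.133 ohm*cm

1.133


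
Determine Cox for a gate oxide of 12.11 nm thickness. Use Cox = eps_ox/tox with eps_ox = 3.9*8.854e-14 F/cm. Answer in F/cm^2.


Step 1: eps_ox = 3.9 * 8.854e-14 = 3.45306e-13 F/cm
Step 2: tox in cm = 12.11 nm * 1e-7 = 1.2110e-06 cm
Step 3: Cox = 3.45306e-13 / 1.2110e-06 = 2.85e-07 F/cm^2

2.85e-07


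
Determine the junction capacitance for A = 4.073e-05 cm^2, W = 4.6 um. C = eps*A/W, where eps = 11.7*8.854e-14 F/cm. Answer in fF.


Step 1: eps_Si = 11.7 * 8.854e-14 = 1.035918e-12 F/cm
Step 2: W in cm = 4.6 * 1e-4 = 4.60e-04 cm
Step 3: C = 1.035918e-12 * 4.073e-05 / 4.60e-04 = 9.172378e-14 F
Step 4: C = 91.72 fF

91.72


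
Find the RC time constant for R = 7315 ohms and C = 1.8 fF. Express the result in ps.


Step 1: tau = R * C
Step 2: tau = 7315 * 1.8 fF = 7315 * 1.8e-15 F
Step 3: tau = 1.3167e-11 s = 13.167 ps

13.167


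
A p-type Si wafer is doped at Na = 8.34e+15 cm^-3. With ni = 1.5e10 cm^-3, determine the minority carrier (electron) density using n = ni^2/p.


Step 1: Majority hole concentration p ≈ Na = 8.34e+15 cm^-3
Step 2: n = ni^2 / Na = (1.5e10)^2 / 8.34e+15
Step 3: n = 2.70e+04 cm^-3

2.70e+04


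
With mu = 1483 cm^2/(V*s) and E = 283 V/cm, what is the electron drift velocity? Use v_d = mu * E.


Step 1: v_d = mu * E
Step 2: v_d = 1483 * 283 = 419689
Step 3: v_d = 4.20e+05 cm/s

4.20e+05


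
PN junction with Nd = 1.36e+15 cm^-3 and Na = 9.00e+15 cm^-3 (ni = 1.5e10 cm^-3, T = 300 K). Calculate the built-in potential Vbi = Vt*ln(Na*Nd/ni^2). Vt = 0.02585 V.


Step 1: Compute Na*Nd/ni^2 = 9.00e+15 * 1.36e+15 / (1.5e10)^2 = 5.4400e+10
Step 2: ln(5.4400e+10) = 24.7196
Step 3: Vbi = 0.02585 * 24.7196 = 0.639 V

0.639


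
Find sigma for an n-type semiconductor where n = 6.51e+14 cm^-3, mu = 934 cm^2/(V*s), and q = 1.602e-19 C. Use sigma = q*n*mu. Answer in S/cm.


Step 1: sigma = q * n * mu
Step 2: sigma = 1.602e-19 * 6.51e+14 * 934
Step 3: sigma = 9.741e-02 S/cm

9.741e-02


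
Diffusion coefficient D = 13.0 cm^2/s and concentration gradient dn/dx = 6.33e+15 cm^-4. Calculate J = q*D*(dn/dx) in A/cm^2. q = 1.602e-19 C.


Step 1: J = q * D * (dn/dx)
Step 2: J = 1.602e-19 * 13.0 * 6.33e+15
Step 3: J = 1.32e-02 A/cm^2

1.32e-02


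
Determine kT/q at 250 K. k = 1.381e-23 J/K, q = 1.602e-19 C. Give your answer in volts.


Step 1: kT = 1.381e-23 * 250 = 3.4525e-21 J
Step 2: Vt = kT/q = 3.4525e-21 / 1.602e-19
Step 3: Vt = 0.02155 V

0.02155


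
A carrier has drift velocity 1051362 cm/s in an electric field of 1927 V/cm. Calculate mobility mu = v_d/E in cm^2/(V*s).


Step 1: mu = v_d / E
Step 2: mu = 1051362 / 1927
Step 3: mu = 545.6 cm^2/(V*s)

545.6


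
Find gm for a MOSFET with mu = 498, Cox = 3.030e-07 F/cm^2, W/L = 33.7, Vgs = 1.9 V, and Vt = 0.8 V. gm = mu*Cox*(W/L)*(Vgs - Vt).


Step 1: Vov = Vgs - Vt = 1.9 - 0.8 = 1.1 V
Step 2: gm = mu * Cox * (W/L) * Vov
Step 3: gm = 498 * 3.030e-07 * 33.7 * 1.1 = 5.59e-03 S

5.59e-03


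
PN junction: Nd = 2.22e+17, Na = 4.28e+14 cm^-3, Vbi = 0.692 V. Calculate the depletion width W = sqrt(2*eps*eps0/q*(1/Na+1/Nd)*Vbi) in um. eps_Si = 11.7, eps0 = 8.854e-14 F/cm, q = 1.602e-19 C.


Step 1: 1/Na + 1/Nd = 1/4.28e+14 + 1/2.22e+17 = 2.34095e-15
Step 2: 2*eps*eps0/q = 2*11.7*8.854e-14/1.602e-19 = 1.293281e+07
Step 3: W^2 = 1.293281e+07 * 2.34095e-15 * 0.692 = 2.09503e-08
Step 4: W = sqrt(2.09503e-08) = 1.447e-04 cm = 1.447 um

1.447


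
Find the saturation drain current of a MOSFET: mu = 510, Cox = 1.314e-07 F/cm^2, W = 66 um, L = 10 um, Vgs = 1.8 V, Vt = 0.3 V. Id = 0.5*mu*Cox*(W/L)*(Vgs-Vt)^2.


Step 1: Overdrive voltage Vov = Vgs - Vt = 1.8 - 0.3 = 1.5 V
Step 2: W/L = 66/10 = 6.6
Step 3: Id = 0.5 * 510 * 1.314e-07 * 6.6 * 1.5^2
Step 4: Id = 4.98e-04 A

4.98e-04


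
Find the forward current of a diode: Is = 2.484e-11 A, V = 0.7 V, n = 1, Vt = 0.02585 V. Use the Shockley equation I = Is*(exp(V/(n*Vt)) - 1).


Step 1: V/(n*Vt) = 0.7/(1*0.02585) = 27.0793
Step 2: exp(27.0793) = 5.7596e+11
Step 3: I = 2.484e-11 * (5.7596e+11 - 1) = 1.43e+01 A

1.43e+01


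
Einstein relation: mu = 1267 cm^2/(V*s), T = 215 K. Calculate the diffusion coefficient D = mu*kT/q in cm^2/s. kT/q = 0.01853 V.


Step 1: D = mu * (kT/q)
Step 2: D = 1267 * 0.01853
Step 3: D = 23.48 cm^2/s

23.48


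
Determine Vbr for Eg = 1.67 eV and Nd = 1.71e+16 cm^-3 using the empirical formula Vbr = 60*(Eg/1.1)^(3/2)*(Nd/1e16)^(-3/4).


Step 1: Eg/1.1 = 1.67/1.1 = 1.518182
Step 2: (Eg/1.1)^1.5 = 1.518182^1.5 = 1.870621
Step 3: (Nd/1e16)^(-0.75) = (1.71)^(-0.75) = 0.668733
Step 4: Vbr = 60 * 1.870621 * 0.668733 = 75.1 V

75.1


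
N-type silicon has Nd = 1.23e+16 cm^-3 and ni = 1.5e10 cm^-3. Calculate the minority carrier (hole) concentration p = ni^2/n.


Step 1: Since Nd >> ni, n ≈ Nd = 1.23e+16 cm^-3
Step 2: p = ni^2 / n = (1.5e10)^2 / 1.23e+16
Step 3: p = 2.25e20 / 1.23e+16 = 1.83e+04 cm^-3

1.83e+04


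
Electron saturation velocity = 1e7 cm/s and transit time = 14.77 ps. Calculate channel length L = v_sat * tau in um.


Step 1: tau in seconds = 14.77 ps * 1e-12 = 1.4770e-11 s
Step 2: L = v_sat * tau = 1e7 * 1.4770e-11 = 1.4770e-04 cm
Step 3: L in um = 1.4770e-04 * 1e4 = 1.477 um

1.477


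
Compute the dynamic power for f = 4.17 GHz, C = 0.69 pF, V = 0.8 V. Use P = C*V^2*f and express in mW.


Step 1: V^2 = 0.8^2 = 0.64 V^2
Step 2: P = C*V^2*f = 0.69e-12 F * 0.64 * 4.17e9 Hz
Step 3: P = 1.841472e-03 W
Step 4: P = 1.841 mW

1.841


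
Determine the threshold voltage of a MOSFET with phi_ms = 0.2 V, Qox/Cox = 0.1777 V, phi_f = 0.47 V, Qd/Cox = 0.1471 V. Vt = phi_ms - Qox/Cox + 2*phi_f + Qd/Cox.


Step 1: Vt = phi_ms - Qox/Cox + 2*phi_f + Qd/Cox
Step 2: Vt = 0.2 - 0.1777 + 2*0.47 + 0.1471
Step 3: Vt = 0.2 - 0.1777 + 0.94 + 0.1471
Step 4: Vt = 1.1094 V

1.1094


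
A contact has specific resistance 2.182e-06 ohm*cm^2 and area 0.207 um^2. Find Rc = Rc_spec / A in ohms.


Step 1: Convert area to cm^2: 0.207 um^2 = 2.0700e-09 cm^2
Step 2: Rc = Rc_spec / A = 2.182e-06 / 2.0700e-09
Step 3: Rc = 1.05e+03 ohms

1.05e+03


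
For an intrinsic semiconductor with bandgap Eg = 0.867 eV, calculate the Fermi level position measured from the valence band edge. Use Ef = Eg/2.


Step 1: For an intrinsic semiconductor, the Fermi level sits at midgap.
Step 2: Ef = Eg / 2 = 0.867 / 2 = 0.4335 eV

0.4335


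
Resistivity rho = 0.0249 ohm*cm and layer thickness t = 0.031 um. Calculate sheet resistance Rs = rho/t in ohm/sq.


Step 1: Convert thickness to cm: t = 0.031 um = 3.1000e-06 cm
Step 2: Rs = rho / t = 0.0249 / 3.1000e-06
Step 3: Rs = 8032.3 ohm/sq

8032.3


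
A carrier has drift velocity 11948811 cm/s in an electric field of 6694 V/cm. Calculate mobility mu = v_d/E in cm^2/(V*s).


Step 1: mu = v_d / E
Step 2: mu = 11948811 / 6694
Step 3: mu = 1785.0 cm^2/(V*s)

1785.0


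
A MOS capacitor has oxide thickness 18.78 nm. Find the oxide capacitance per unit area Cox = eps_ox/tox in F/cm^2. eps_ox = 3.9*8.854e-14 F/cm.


Step 1: eps_ox = 3.9 * 8.854e-14 = 3.45306e-13 F/cm
Step 2: tox in cm = 18.78 nm * 1e-7 = 1.8780e-06 cm
Step 3: Cox = 3.45306e-13 / 1.8780e-06 = 1.84e-07 F/cm^2

1.84e-07


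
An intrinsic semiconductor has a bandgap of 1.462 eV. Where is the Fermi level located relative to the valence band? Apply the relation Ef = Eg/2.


Step 1: For an intrinsic semiconductor, the Fermi level sits at midgap.
Step 2: Ef = Eg / 2 = 1.462 / 2 = 0.731 eV

0.731


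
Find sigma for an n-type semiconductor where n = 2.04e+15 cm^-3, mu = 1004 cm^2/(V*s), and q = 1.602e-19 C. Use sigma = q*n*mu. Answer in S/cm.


Step 1: sigma = q * n * mu
Step 2: sigma = 1.602e-19 * 2.04e+15 * 1004
Step 3: sigma = 3.281e-01 S/cm

3.281e-01


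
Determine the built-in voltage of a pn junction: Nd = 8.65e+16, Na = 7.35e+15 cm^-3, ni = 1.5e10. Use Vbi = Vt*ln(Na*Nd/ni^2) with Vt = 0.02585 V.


Step 1: Compute Na*Nd/ni^2 = 7.35e+15 * 8.65e+16 / (1.5e10)^2 = 2.8257e+12
Step 2: ln(2.8257e+12) = 28.6698
Step 3: Vbi = 0.02585 * 28.6698 = 0.741 V

0.741


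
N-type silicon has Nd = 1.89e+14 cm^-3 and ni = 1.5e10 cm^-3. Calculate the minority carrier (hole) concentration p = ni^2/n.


Step 1: Since Nd >> ni, n ≈ Nd = 1.89e+14 cm^-3
Step 2: p = ni^2 / n = (1.5e10)^2 / 1.89e+14
Step 3: p = 2.25e20 / 1.89e+14 = 1.19e+06 cm^-3

1.19e+06


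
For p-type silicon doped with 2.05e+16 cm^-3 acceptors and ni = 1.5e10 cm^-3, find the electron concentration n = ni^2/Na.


Step 1: Majority hole concentration p ≈ Na = 2.05e+16 cm^-3
Step 2: n = ni^2 / Na = (1.5e10)^2 / 2.05e+16
Step 3: n = 1.10e+04 cm^-3

1.10e+04


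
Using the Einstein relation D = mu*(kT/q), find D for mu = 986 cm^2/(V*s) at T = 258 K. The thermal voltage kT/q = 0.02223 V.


Step 1: D = mu * (kT/q)
Step 2: D = 986 * 0.02223
Step 3: D = 21.92 cm^2/s

21.92


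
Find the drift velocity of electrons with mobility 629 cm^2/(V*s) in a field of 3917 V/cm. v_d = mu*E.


Step 1: v_d = mu * E
Step 2: v_d = 629 * 3917 = 2463793
Step 3: v_d = 2.46e+06 cm/s

2.46e+06


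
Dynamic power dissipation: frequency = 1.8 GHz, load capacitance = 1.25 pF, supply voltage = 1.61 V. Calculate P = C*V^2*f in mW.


Step 1: V^2 = 1.61^2 = 2.5921 V^2
Step 2: P = C*V^2*f = 1.25e-12 F * 2.5921 * 1.8e9 Hz
Step 3: P = 5.832225e-03 W
Step 4: P = 5.832 mW

5.832


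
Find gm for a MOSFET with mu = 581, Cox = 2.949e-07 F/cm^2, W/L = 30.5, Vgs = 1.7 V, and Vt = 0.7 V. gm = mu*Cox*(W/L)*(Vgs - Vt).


Step 1: Vov = Vgs - Vt = 1.7 - 0.7 = 1.0 V
Step 2: gm = mu * Cox * (W/L) * Vov
Step 3: gm = 581 * 2.949e-07 * 30.5 * 1.0 = 5.23e-03 S

5.23e-03


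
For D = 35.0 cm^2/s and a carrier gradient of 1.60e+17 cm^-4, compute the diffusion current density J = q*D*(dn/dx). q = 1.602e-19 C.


Step 1: J = q * D * (dn/dx)
Step 2: J = 1.602e-19 * 35.0 * 1.60e+17
Step 3: J = 8.97e-01 A/cm^2

8.97e-01


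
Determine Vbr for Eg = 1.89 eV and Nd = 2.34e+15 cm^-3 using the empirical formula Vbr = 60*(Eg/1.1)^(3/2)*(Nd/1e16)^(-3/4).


Step 1: Eg/1.1 = 1.89/1.1 = 1.718182
Step 2: (Eg/1.1)^1.5 = 1.718182^1.5 = 2.252183
Step 3: (Nd/1e16)^(-0.75) = (0.234)^(-0.75) = 2.972269
Step 4: Vbr = 60 * 2.252183 * 2.972269 = 401.6 V

401.6


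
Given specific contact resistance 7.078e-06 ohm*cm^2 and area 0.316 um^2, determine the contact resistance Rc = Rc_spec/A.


Step 1: Convert area to cm^2: 0.316 um^2 = 3.1600e-09 cm^2
Step 2: Rc = Rc_spec / A = 7.078e-06 / 3.1600e-09
Step 3: Rc = 2.24e+03 ohms

2.24e+03


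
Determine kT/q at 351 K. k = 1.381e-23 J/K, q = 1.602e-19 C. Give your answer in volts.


Step 1: kT = 1.381e-23 * 351 = 4.84731e-21 J
Step 2: Vt = kT/q = 4.84731e-21 / 1.602e-19
Step 3: Vt = 0.03026 V

0.03026


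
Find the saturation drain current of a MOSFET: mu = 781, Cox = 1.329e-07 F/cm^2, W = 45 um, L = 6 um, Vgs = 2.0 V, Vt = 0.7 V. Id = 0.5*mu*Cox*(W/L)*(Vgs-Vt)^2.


Step 1: Overdrive voltage Vov = Vgs - Vt = 2.0 - 0.7 = 1.3 V
Step 2: W/L = 45/6 = 7.5
Step 3: Id = 0.5 * 781 * 1.329e-07 * 7.5 * 1.3^2
Step 4: Id = 6.58e-04 A

6.58e-04


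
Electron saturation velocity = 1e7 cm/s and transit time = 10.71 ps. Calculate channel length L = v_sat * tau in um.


Step 1: tau in seconds = 10.71 ps * 1e-12 = 1.0710e-11 s
Step 2: L = v_sat * tau = 1e7 * 1.0710e-11 = 1.0710e-04 cm
Step 3: L in um = 1.0710e-04 * 1e4 = 1.071 um

1.071


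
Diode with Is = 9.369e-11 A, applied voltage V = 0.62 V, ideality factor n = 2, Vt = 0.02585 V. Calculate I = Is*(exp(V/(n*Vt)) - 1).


Step 1: V/(n*Vt) = 0.62/(2*0.02585) = 11.9923
Step 2: exp(11.9923) = 1.6151e+05
Step 3: I = 9.369e-11 * (1.6151e+05 - 1) = 1.51e-05 A

1.51e-05


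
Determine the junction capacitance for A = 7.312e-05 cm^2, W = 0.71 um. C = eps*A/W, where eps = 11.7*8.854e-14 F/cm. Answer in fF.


Step 1: eps_Si = 11.7 * 8.854e-14 = 1.035918e-12 F/cm
Step 2: W in cm = 0.71 * 1e-4 = 7.10e-05 cm
Step 3: C = 1.035918e-12 * 7.312e-05 / 7.10e-05 = 1.066850e-12 F
Step 4: C = 1066.85 fF

1066.85


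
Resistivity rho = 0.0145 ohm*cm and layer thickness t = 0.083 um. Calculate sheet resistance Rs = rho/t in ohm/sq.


Step 1: Convert thickness to cm: t = 0.083 um = 8.3000e-06 cm
Step 2: Rs = rho / t = 0.0145 / 8.3000e-06
Step 3: Rs = 1747.0 ohm/sq

1747.0


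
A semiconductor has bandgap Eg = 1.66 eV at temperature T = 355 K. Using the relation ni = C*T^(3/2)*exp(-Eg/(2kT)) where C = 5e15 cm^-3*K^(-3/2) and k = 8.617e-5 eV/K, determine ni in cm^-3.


Step 1: Compute kT = 8.617e-5 * 355 = 0.03059035 eV
Step 2: Exponent = -Eg/(2kT) = -1.66/(2*0.03059035) = -27.13274
Step 3: T^(3/2) = 355^1.5 = 6688.71
Step 4: ni = 5e15 * 6688.71 * exp(-27.13274) = 5.50e+07 cm^-3

5.50e+07


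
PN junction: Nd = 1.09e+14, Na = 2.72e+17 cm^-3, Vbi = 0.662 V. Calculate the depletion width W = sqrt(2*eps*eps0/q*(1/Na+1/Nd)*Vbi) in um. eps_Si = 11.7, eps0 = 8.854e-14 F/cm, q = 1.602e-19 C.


Step 1: 1/Na + 1/Nd = 1/2.72e+17 + 1/1.09e+14 = 9.17799e-15
Step 2: 2*eps*eps0/q = 2*11.7*8.854e-14/1.602e-19 = 1.293281e+07
Step 3: W^2 = 1.293281e+07 * 9.17799e-15 * 0.662 = 7.85775e-08
Step 4: W = sqrt(7.85775e-08) = 2.803e-04 cm = 2.803 um

2.803


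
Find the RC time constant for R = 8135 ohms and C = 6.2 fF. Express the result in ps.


Step 1: tau = R * C
Step 2: tau = 8135 * 6.2 fF = 8135 * 6.2e-15 F
Step 3: tau = 5.0437e-11 s = 50.437 ps

50.437


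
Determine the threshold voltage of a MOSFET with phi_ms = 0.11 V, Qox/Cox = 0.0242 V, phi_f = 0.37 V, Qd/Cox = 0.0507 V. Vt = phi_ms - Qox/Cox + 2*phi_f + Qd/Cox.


Step 1: Vt = phi_ms - Qox/Cox + 2*phi_f + Qd/Cox
Step 2: Vt = 0.11 - 0.0242 + 2*0.37 + 0.0507
Step 3: Vt = 0.11 - 0.0242 + 0.74 + 0.0507
Step 4: Vt = 0.8765 V

0.8765


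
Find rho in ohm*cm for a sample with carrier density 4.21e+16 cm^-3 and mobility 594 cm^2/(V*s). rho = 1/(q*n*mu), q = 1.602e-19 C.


Step 1: sigma = q * n * mu = 1.602e-19 * 4.21e+16 * 594 = 4.00619e+00 S/cm
Step 2: rho = 1 / sigma = 1 / 4.00619e+00 = 0.2496 ohm*cm

0.2496


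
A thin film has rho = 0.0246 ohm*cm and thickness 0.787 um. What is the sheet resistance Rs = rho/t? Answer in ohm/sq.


Step 1: Convert thickness to cm: t = 0.787 um = 7.8700e-05 cm
Step 2: Rs = rho / t = 0.0246 / 7.8700e-05
Step 3: Rs = 312.6 ohm/sq

312.6


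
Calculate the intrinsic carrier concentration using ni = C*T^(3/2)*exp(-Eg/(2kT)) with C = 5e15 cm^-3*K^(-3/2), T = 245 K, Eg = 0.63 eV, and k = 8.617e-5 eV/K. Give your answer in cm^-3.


Step 1: Compute kT = 8.617e-5 * 245 = 0.02111165 eV
Step 2: Exponent = -Eg/(2kT) = -0.63/(2*0.02111165) = -14.92067
Step 3: T^(3/2) = 245^1.5 = 3834.86
Step 4: ni = 5e15 * 3834.86 * exp(-14.92067) = 6.35e+12 cm^-3

6.35e+12


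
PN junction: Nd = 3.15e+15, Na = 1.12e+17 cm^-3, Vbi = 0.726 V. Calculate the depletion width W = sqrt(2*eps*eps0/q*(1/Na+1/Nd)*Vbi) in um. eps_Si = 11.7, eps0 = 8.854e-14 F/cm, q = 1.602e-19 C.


Step 1: 1/Na + 1/Nd = 1/1.12e+17 + 1/3.15e+15 = 3.26389e-16
Step 2: 2*eps*eps0/q = 2*11.7*8.854e-14/1.602e-19 = 1.293281e+07
Step 3: W^2 = 1.293281e+07 * 3.26389e-16 * 0.726 = 3.06454e-09
Step 4: W = sqrt(3.06454e-09) = 5.536e-05 cm = 0.5536 um

0.5536


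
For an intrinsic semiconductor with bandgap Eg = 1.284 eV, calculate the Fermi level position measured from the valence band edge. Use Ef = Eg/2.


Step 1: For an intrinsic semiconductor, the Fermi level sits at midgap.
Step 2: Ef = Eg / 2 = 1.284 / 2 = 0.642 eV

0.642


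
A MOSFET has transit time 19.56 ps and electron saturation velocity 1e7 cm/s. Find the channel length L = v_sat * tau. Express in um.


Step 1: tau in seconds = 19.56 ps * 1e-12 = 1.9560e-11 s
Step 2: L = v_sat * tau = 1e7 * 1.9560e-11 = 1.9560e-04 cm
Step 3: L in um = 1.9560e-04 * 1e4 = 1.956 um

1.956


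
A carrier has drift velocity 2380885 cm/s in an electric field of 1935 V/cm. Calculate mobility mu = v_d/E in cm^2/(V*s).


Step 1: mu = v_d / E
Step 2: mu = 2380885 / 1935
Step 3: mu = 1230.43 cm^2/(V*s)

1230.43


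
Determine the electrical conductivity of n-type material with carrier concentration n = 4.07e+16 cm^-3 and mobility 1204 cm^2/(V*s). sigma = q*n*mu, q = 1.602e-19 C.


Step 1: sigma = q * n * mu
Step 2: sigma = 1.602e-19 * 4.07e+16 * 1204
Step 3: sigma = 7.850e+00 S/cm

7.850e+00


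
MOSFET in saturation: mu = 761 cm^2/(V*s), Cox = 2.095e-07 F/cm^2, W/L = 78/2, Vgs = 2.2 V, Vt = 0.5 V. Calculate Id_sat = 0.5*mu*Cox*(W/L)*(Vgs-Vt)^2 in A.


Step 1: Overdrive voltage Vov = Vgs - Vt = 2.2 - 0.5 = 1.7 V
Step 2: W/L = 78/2 = 39
Step 3: Id = 0.5 * 761 * 2.095e-07 * 39 * 1.7^2
Step 4: Id = 8.98e-03 A

8.98e-03


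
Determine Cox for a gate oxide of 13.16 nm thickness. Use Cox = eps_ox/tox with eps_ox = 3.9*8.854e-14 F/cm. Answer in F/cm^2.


Step 1: eps_ox = 3.9 * 8.854e-14 = 3.45306e-13 F/cm
Step 2: tox in cm = 13.16 nm * 1e-7 = 1.3160e-06 cm
Step 3: Cox = 3.45306e-13 / 1.3160e-06 = 2.62e-07 F/cm^2

2.62e-07


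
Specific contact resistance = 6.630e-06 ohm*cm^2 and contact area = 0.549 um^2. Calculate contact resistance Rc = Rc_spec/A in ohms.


Step 1: Convert area to cm^2: 0.549 um^2 = 5.4900e-09 cm^2
Step 2: Rc = Rc_spec / A = 6.630e-06 / 5.4900e-09
Step 3: Rc = 1.21e+03 ohms

1.21e+03


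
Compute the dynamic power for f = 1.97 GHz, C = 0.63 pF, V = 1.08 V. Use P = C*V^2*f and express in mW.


Step 1: V^2 = 1.08^2 = 1.1664 V^2
Step 2: P = C*V^2*f = 0.63e-12 F * 1.1664 * 1.97e9 Hz
Step 3: P = 1.44761904e-03 W
Step 4: P = 1.448 mW

1.448


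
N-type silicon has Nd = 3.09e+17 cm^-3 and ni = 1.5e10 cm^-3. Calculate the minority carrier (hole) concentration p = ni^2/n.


Step 1: Since Nd >> ni, n ≈ Nd = 3.09e+17 cm^-3
Step 2: p = ni^2 / n = (1.5e10)^2 / 3.09e+17
Step 3: p = 2.25e20 / 3.09e+17 = 7.28e+02 cm^-3

7.28e+02


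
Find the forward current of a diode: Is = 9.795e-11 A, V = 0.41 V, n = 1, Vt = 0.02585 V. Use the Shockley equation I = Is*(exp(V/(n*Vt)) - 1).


Step 1: V/(n*Vt) = 0.41/(1*0.02585) = 15.8607
Step 2: exp(15.8607) = 7.7306e+06
Step 3: I = 9.795e-11 * (7.7306e+06 - 1) = 7.57e-04 A

7.57e-04


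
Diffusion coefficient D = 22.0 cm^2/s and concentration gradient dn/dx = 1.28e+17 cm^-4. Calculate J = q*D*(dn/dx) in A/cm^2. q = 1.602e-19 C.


Step 1: J = q * D * (dn/dx)
Step 2: J = 1.602e-19 * 22.0 * 1.28e+17
Step 3: J = 4.51e-01 A/cm^2

4.51e-01


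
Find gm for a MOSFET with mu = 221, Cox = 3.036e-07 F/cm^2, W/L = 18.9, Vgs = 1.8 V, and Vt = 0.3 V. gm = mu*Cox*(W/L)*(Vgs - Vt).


Step 1: Vov = Vgs - Vt = 1.8 - 0.3 = 1.5 V
Step 2: gm = mu * Cox * (W/L) * Vov
Step 3: gm = 221 * 3.036e-07 * 18.9 * 1.5 = 1.90e-03 S

1.90e-03


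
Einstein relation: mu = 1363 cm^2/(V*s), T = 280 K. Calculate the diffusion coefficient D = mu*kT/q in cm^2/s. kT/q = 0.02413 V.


Step 1: D = mu * (kT/q)
Step 2: D = 1363 * 0.02413
Step 3: D = 32.89 cm^2/s

32.89


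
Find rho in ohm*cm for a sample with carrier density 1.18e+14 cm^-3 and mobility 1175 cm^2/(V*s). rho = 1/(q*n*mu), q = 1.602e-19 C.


Step 1: sigma = q * n * mu = 1.602e-19 * 1.18e+14 * 1175 = 2.22117e-02 S/cm
Step 2: rho = 1 / sigma = 1 / 2.22117e-02 = 45.02 ohm*cm

45.02


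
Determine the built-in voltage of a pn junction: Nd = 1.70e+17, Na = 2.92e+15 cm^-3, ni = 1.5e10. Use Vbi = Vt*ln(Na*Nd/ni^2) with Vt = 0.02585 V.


Step 1: Compute Na*Nd/ni^2 = 2.92e+15 * 1.70e+17 / (1.5e10)^2 = 2.2062e+12
Step 2: ln(2.2062e+12) = 28.4223
Step 3: Vbi = 0.02585 * 28.4223 = 0.735 V

0.735


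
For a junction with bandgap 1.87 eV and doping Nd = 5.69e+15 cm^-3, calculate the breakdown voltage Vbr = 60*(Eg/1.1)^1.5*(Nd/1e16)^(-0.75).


Step 1: Eg/1.1 = 1.87/1.1 = 1.700000
Step 2: (Eg/1.1)^1.5 = 1.700000^1.5 = 2.216529
Step 3: (Nd/1e16)^(-0.75) = (0.569)^(-0.75) = 1.526391
Step 4: Vbr = 60 * 2.216529 * 1.526391 = 203.0 V

203.0


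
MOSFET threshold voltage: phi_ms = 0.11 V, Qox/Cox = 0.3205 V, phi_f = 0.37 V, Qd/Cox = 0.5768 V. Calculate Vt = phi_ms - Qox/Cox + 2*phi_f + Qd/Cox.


Step 1: Vt = phi_ms - Qox/Cox + 2*phi_f + Qd/Cox
Step 2: Vt = 0.11 - 0.3205 + 2*0.37 + 0.5768
Step 3: Vt = 0.11 - 0.3205 + 0.74 + 0.5768
Step 4: Vt = 1.1063 V

1.1063


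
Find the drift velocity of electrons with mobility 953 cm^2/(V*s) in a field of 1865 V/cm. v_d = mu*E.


Step 1: v_d = mu * E
Step 2: v_d = 953 * 1865 = 1777345
Step 3: v_d = 1.78e+06 cm/s

1.78e+06


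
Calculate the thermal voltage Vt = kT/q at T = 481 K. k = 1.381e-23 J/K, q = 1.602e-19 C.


Step 1: kT = 1.381e-23 * 481 = 6.64261e-21 J
Step 2: Vt = kT/q = 6.64261e-21 / 1.602e-19
Step 3: Vt = 0.04146 V

0.04146


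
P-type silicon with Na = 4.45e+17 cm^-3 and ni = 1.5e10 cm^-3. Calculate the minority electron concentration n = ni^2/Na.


Step 1: Majority hole concentration p ≈ Na = 4.45e+17 cm^-3
Step 2: n = ni^2 / Na = (1.5e10)^2 / 4.45e+17
Step 3: n = 5.06e+02 cm^-3

5.06e+02


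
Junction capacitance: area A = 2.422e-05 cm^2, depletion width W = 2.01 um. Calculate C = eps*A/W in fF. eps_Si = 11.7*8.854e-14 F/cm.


Step 1: eps_Si = 11.7 * 8.854e-14 = 1.035918e-12 F/cm
Step 2: W in cm = 2.01 * 1e-4 = 2.01e-04 cm
Step 3: C = 1.035918e-12 * 2.422e-05 / 2.01e-04 = 1.248255e-13 F
Step 4: C = 124.83 fF

124.83


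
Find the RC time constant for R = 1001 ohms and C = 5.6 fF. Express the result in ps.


Step 1: tau = R * C
Step 2: tau = 1001 * 5.6 fF = 1001 * 5.6e-15 F
Step 3: tau = 5.6056e-12 s = 5.6056 ps

5.6056


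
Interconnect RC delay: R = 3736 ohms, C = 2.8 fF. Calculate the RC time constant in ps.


Step 1: tau = R * C
Step 2: tau = 3736 * 2.8 fF = 3736 * 2.8e-15 F
Step 3: tau = 1.04608e-11 s = 10.4608 ps

10.4608


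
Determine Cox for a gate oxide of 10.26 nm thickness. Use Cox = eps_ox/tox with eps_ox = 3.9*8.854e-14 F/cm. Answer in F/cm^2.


Step 1: eps_ox = 3.9 * 8.854e-14 = 3.45306e-13 F/cm
Step 2: tox in cm = 10.26 nm * 1e-7 = 1.0260e-06 cm
Step 3: Cox = 3.45306e-13 / 1.0260e-06 = 3.37e-07 F/cm^2

3.37e-07


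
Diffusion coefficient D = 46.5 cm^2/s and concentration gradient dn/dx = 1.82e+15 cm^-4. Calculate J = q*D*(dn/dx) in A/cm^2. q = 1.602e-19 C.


Step 1: J = q * D * (dn/dx)
Step 2: J = 1.602e-19 * 46.5 * 1.82e+15
Step 3: J = 1.36e-02 A/cm^2

1.36e-02


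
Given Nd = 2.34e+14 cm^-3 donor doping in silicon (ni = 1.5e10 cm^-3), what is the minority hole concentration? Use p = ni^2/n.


Step 1: Since Nd >> ni, n ≈ Nd = 2.34e+14 cm^-3
Step 2: p = ni^2 / n = (1.5e10)^2 / 2.34e+14
Step 3: p = 2.25e20 / 2.34e+14 = 9.62e+05 cm^-3

9.62e+05


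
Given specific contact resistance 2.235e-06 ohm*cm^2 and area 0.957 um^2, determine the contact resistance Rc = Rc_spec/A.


Step 1: Convert area to cm^2: 0.957 um^2 = 9.5700e-09 cm^2
Step 2: Rc = Rc_spec / A = 2.235e-06 / 9.5700e-09
Step 3: Rc = 2.34e+02 ohms

2.34e+02


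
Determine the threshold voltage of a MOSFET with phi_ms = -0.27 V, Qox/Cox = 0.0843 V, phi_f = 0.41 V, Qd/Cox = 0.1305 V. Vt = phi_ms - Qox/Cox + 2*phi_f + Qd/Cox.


Step 1: Vt = phi_ms - Qox/Cox + 2*phi_f + Qd/Cox
Step 2: Vt = -0.27 - 0.0843 + 2*0.41 + 0.1305
Step 3: Vt = -0.27 - 0.0843 + 0.82 + 0.1305
Step 4: Vt = 0.5962 V

0.5962


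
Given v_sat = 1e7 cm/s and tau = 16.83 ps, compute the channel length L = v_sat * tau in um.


Step 1: tau in seconds = 16.83 ps * 1e-12 = 1.6830e-11 s
Step 2: L = v_sat * tau = 1e7 * 1.6830e-11 = 1.6830e-04 cm
Step 3: L in um = 1.6830e-04 * 1e4 = 1.683 um

1.683


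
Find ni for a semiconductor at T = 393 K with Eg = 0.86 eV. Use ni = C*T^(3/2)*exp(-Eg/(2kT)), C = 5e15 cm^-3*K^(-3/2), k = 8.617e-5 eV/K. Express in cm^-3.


Step 1: Compute kT = 8.617e-5 * 393 = 0.03386481 eV
Step 2: Exponent = -Eg/(2kT) = -0.86/(2*0.03386481) = -12.69755
Step 3: T^(3/2) = 393^1.5 = 7790.92
Step 4: ni = 5e15 * 7790.92 * exp(-12.69755) = 1.19e+14 cm^-3

1.19e+14


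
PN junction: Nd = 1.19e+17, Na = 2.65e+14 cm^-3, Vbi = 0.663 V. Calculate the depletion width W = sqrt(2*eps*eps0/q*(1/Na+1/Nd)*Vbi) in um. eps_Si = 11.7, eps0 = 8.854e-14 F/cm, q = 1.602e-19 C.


Step 1: 1/Na + 1/Nd = 1/2.65e+14 + 1/1.19e+17 = 3.78199e-15
Step 2: 2*eps*eps0/q = 2*11.7*8.854e-14/1.602e-19 = 1.293281e+07
Step 3: W^2 = 1.293281e+07 * 3.78199e-15 * 0.663 = 3.24285e-08
Step 4: W = sqrt(3.24285e-08) = 1.801e-04 cm = 1.801 um

1.801


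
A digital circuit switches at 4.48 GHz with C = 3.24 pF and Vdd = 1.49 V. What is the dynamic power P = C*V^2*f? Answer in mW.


Step 1: V^2 = 1.49^2 = 2.2201 V^2
Step 2: P = C*V^2*f = 3.24e-12 F * 2.2201 * 4.48e9 Hz
Step 3: P = 3.222519552e-02 W
Step 4: P = 32.225 mW

32.225


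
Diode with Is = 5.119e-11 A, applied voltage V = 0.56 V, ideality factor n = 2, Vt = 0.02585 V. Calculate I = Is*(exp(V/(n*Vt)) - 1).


Step 1: V/(n*Vt) = 0.56/(2*0.02585) = 10.8317
Step 2: exp(10.8317) = 5.0600e+04
Step 3: I = 5.119e-11 * (5.0600e+04 - 1) = 2.59e-06 A

2.59e-06


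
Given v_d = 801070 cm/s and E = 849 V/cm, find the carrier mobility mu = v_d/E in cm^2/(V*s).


Step 1: mu = v_d / E
Step 2: mu = 801070 / 849
Step 3: mu = 943.55 cm^2/(V*s)

943.55


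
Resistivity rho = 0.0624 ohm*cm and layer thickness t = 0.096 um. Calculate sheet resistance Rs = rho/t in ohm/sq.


Step 1: Convert thickness to cm: t = 0.096 um = 9.6000e-06 cm
Step 2: Rs = rho / t = 0.0624 / 9.6000e-06
Step 3: Rs = 6500.0 ohm/sq

6500.0


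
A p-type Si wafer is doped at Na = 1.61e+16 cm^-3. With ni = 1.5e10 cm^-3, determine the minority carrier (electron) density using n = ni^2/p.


Step 1: Majority hole concentration p ≈ Na = 1.61e+16 cm^-3
Step 2: n = ni^2 / Na = (1.5e10)^2 / 1.61e+16
Step 3: n = 1.40e+04 cm^-3

1.40e+04


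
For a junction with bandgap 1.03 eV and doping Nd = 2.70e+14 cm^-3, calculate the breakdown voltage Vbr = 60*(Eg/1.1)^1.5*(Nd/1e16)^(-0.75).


Step 1: Eg/1.1 = 1.03/1.1 = 0.936364
Step 2: (Eg/1.1)^1.5 = 0.936364^1.5 = 0.906081
Step 3: (Nd/1e16)^(-0.75) = (0.027)^(-0.75) = 15.013335
Step 4: Vbr = 60 * 0.906081 * 15.013335 = 816.2 V

816.2


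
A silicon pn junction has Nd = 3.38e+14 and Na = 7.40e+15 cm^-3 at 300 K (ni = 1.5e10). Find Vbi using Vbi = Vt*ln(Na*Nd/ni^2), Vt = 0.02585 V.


Step 1: Compute Na*Nd/ni^2 = 7.40e+15 * 3.38e+14 / (1.5e10)^2 = 1.1116e+10
Step 2: ln(1.1116e+10) = 23.1317
Step 3: Vbi = 0.02585 * 23.1317 = 0.598 V

0.598


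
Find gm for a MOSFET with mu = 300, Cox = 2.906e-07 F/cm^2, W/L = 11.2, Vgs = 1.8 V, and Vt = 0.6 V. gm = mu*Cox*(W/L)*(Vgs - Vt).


Step 1: Vov = Vgs - Vt = 1.8 - 0.6 = 1.2 V
Step 2: gm = mu * Cox * (W/L) * Vov
Step 3: gm = 300 * 2.906e-07 * 11.2 * 1.2 = 1.17e-03 S

1.17e-03


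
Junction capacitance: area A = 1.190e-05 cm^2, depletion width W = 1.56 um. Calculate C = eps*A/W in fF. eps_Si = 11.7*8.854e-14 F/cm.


Step 1: eps_Si = 11.7 * 8.854e-14 = 1.035918e-12 F/cm
Step 2: W in cm = 1.56 * 1e-4 = 1.56e-04 cm
Step 3: C = 1.035918e-12 * 1.190e-05 / 1.56e-04 = 7.902195e-14 F
Step 4: C = 79.02 fF

79.02


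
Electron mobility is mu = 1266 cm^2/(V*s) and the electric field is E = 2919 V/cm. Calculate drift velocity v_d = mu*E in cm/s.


Step 1: v_d = mu * E
Step 2: v_d = 1266 * 2919 = 3695454
Step 3: v_d = 3.70e+06 cm/s

3.70e+06


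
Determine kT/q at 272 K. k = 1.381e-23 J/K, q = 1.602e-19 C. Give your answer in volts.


Step 1: kT = 1.381e-23 * 272 = 3.75632e-21 J
Step 2: Vt = kT/q = 3.75632e-21 / 1.602e-19
Step 3: Vt = 0.02345 V

0.02345


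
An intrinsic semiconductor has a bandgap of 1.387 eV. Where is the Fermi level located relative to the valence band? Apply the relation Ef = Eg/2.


Step 1: For an intrinsic semiconductor, the Fermi level sits at midgap.
Step 2: Ef = Eg / 2 = 1.387 / 2 = 0.6935 eV

0.6935


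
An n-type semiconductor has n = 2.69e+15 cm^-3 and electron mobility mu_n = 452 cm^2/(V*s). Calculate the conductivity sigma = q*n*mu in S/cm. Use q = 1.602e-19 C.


Step 1: sigma = q * n * mu
Step 2: sigma = 1.602e-19 * 2.69e+15 * 452
Step 3: sigma = 1.948e-01 S/cm

1.948e-01


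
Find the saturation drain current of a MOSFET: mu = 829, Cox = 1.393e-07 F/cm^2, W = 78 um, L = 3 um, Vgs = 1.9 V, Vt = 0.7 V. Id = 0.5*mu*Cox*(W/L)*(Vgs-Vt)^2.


Step 1: Overdrive voltage Vov = Vgs - Vt = 1.9 - 0.7 = 1.2 V
Step 2: W/L = 78/3 = 26
Step 3: Id = 0.5 * 829 * 1.393e-07 * 26 * 1.2^2
Step 4: Id = 2.16e-03 A

2.16e-03


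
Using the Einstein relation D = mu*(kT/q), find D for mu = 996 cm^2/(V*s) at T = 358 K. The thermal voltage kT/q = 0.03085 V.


Step 1: D = mu * (kT/q)
Step 2: D = 996 * 0.03085
Step 3: D = 30.73 cm^2/s

30.73


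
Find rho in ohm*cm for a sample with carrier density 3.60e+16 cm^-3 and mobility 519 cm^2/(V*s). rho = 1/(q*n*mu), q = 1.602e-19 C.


Step 1: sigma = q * n * mu = 1.602e-19 * 3.60e+16 * 519 = 2.99318e+00 S/cm
Step 2: rho = 1 / sigma = 1 / 2.99318e+00 = 0.3341 ohm*cm

0.3341


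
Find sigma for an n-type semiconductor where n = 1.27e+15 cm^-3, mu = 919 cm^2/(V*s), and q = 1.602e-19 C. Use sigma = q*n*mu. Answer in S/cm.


Step 1: sigma = q * n * mu
Step 2: sigma = 1.602e-19 * 1.27e+15 * 919
Step 3: sigma = 1.870e-01 S/cm

1.870e-01


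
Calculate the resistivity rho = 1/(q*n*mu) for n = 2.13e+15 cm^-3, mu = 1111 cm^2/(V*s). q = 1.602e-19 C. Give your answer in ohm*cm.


Step 1: sigma = q * n * mu = 1.602e-19 * 2.13e+15 * 1111 = 3.79102e-01 S/cm
Step 2: rho = 1 / sigma = 1 / 3.79102e-01 = 2.638 ohm*cm

2.638


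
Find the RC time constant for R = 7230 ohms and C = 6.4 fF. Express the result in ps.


Step 1: tau = R * C
Step 2: tau = 7230 * 6.4 fF = 7230 * 6.4e-15 F
Step 3: tau = 4.6272e-11 s = 46.272 ps

46.272


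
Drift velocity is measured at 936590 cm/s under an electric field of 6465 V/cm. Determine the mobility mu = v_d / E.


Step 1: mu = v_d / E
Step 2: mu = 936590 / 6465
Step 3: mu = 144.87 cm^2/(V*s)

144.87


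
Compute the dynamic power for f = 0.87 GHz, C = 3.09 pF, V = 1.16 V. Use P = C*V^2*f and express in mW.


Step 1: V^2 = 1.16^2 = 1.3456 V^2
Step 2: P = C*V^2*f = 3.09e-12 F * 1.3456 * 0.87e9 Hz
Step 3: P = 3.61737648e-03 W
Step 4: P = 3.617 mW

3.617


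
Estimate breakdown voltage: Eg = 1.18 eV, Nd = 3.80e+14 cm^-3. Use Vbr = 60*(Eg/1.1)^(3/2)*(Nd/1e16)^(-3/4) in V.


Step 1: Eg/1.1 = 1.18/1.1 = 1.072727
Step 2: (Eg/1.1)^1.5 = 1.072727^1.5 = 1.111051
Step 3: (Nd/1e16)^(-0.75) = (0.038)^(-0.75) = 11.618827
Step 4: Vbr = 60 * 1.111051 * 11.618827 = 774.5 V

774.5


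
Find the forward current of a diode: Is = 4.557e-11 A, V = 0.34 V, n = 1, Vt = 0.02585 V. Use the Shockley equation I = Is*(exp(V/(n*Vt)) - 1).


Step 1: V/(n*Vt) = 0.34/(1*0.02585) = 13.1528
Step 2: exp(13.1528) = 5.1545e+05
Step 3: I = 4.557e-11 * (5.1545e+05 - 1) = 2.35e-05 A

2.35e-05


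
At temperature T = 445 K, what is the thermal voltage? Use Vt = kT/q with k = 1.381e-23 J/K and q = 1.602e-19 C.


Step 1: kT = 1.381e-23 * 445 = 6.14545e-21 J
Step 2: Vt = kT/q = 6.14545e-21 / 1.602e-19
Step 3: Vt = 0.03836 V

0.03836


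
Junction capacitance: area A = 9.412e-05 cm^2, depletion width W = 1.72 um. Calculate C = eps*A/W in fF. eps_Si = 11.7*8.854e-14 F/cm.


Step 1: eps_Si = 11.7 * 8.854e-14 = 1.035918e-12 F/cm
Step 2: W in cm = 1.72 * 1e-4 = 1.72e-04 cm
Step 3: C = 1.035918e-12 * 9.412e-05 / 1.72e-04 = 5.668640e-13 F
Step 4: C = 566.86 fF

566.86


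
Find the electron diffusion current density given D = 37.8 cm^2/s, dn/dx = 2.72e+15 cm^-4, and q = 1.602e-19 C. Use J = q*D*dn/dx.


Step 1: J = q * D * (dn/dx)
Step 2: J = 1.602e-19 * 37.8 * 2.72e+15
Step 3: J = 1.65e-02 A/cm^2

1.65e-02
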